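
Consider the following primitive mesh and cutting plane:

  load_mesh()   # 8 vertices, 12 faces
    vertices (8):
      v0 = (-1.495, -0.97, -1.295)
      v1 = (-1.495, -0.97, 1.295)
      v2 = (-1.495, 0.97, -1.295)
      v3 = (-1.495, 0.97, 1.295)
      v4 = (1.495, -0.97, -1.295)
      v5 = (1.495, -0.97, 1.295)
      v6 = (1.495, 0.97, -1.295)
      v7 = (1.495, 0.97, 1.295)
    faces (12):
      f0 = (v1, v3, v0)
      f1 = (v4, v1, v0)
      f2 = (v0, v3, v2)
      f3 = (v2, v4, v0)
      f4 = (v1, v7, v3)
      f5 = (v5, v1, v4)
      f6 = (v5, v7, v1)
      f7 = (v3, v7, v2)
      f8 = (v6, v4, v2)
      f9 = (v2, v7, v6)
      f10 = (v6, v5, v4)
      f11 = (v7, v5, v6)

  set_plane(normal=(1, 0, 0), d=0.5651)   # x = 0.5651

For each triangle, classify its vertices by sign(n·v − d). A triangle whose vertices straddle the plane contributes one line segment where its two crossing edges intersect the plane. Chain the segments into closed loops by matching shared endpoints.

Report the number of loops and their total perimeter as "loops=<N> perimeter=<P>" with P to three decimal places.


loops=1 perimeter=9.060

Straddling triangles (8 of 12):
  (v4,v1,v0) [+--] → (0.5651, -0.97, -0.489501)–(0.5651, -0.97, -1.295)  len=0.8055
  (v2,v4,v0) [-+-] → (0.5651, -0.366654, -1.295)–(0.5651, -0.97, -1.295)  len=0.6033
  (v1,v7,v3) [-+-] → (0.5651, 0.366654, 1.295)–(0.5651, 0.97, 1.295)  len=0.6033
  (v5,v1,v4) [+-+] → (0.5651, -0.97, 1.295)–(0.5651, -0.97, -0.489501)  len=1.7845
  (v5,v7,v1) [++-] → (0.5651, 0.366654, 1.295)–(0.5651, -0.97, 1.295)  len=1.3367
  (v3,v7,v2) [-+-] → (0.5651, 0.97, 1.295)–(0.5651, 0.97, 0.489501)  len=0.8055
  (v6,v4,v2) [++-] → (0.5651, -0.366654, -1.295)–(0.5651, 0.97, -1.295)  len=1.3367
  (v2,v7,v6) [-++] → (0.5651, 0.97, 0.489501)–(0.5651, 0.97, -1.295)  len=1.7845

Chained into 1 loop(s):
  loop 1: 8 segments, perimeter = 9.0600
Total perimeter = 9.060


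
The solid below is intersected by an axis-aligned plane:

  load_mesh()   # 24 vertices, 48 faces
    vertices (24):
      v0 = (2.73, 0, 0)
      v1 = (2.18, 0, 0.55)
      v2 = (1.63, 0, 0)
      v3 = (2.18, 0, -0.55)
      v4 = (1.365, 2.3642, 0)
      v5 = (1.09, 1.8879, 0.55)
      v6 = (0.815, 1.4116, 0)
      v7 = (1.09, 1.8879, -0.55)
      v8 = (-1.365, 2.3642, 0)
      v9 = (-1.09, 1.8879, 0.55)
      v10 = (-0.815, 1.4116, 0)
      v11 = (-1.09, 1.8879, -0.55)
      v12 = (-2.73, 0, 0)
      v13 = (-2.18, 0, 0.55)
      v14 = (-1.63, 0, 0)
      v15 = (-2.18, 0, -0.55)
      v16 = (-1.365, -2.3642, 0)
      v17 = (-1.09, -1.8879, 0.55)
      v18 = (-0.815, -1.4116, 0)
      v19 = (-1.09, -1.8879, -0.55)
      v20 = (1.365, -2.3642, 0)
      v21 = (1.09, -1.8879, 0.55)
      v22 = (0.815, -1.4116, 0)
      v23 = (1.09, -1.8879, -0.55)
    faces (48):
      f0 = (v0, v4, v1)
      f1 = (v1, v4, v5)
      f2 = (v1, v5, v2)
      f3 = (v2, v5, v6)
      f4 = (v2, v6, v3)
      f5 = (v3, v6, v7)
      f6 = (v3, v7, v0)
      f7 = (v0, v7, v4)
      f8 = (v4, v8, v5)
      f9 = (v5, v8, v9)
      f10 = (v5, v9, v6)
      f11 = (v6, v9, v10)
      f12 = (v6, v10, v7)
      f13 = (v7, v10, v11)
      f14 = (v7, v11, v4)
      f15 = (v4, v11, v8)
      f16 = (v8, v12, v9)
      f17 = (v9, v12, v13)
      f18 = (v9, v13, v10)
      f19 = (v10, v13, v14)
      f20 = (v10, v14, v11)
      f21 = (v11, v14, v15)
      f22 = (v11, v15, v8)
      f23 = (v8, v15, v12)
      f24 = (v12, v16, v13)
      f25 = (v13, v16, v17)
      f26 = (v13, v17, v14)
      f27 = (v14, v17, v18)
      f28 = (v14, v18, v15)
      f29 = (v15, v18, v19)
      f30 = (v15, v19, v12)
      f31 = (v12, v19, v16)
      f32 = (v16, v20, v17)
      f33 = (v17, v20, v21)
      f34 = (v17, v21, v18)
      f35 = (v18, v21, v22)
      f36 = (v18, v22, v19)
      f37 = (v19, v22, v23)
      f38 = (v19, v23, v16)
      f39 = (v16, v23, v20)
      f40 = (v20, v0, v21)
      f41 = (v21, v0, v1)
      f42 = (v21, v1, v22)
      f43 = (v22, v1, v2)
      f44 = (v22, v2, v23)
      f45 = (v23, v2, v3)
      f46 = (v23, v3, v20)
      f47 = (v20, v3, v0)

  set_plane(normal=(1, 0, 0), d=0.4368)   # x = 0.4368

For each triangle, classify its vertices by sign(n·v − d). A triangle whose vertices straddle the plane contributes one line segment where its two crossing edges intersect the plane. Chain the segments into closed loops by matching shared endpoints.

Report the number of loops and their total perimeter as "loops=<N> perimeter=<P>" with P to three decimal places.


Straddling triangles (16 of 48):
  (v4,v8,v5) [+-+] → (0.4368, 2.3642, 0)–(0.4368, 2.01463, 0.403662)  len=0.5340
  (v5,v8,v9) [+--] → (0.4368, 2.01463, 0.403662)–(0.4368, 1.8879, 0.55)  len=0.1936
  (v5,v9,v6) [+-+] → (0.4368, 1.8879, 0.55)–(0.4368, 1.50616, 0.109192)  len=0.5831
  (v6,v9,v10) [+--] → (0.4368, 1.50616, 0.109192)–(0.4368, 1.4116, 0)  len=0.1444
  (v6,v10,v7) [+-+] → (0.4368, 1.4116, 0)–(0.4368, 1.72458, -0.361412)  len=0.4781
  (v7,v10,v11) [+--] → (0.4368, 1.72458, -0.361412)–(0.4368, 1.8879, -0.55)  len=0.2495
  (v7,v11,v4) [+-+] → (0.4368, 1.8879, -0.55)–(0.4368, 2.18412, -0.207947)  len=0.4525
  (v4,v11,v8) [+--] → (0.4368, 2.18412, -0.207947)–(0.4368, 2.3642, 0)  len=0.2751
  (v16,v20,v17) [-+-] → (0.4368, -2.3642, 0)–(0.4368, -2.18412, 0.207947)  len=0.2751
  (v17,v20,v21) [-++] → (0.4368, -2.18412, 0.207947)–(0.4368, -1.8879, 0.55)  len=0.4525
  (v17,v21,v18) [-+-] → (0.4368, -1.8879, 0.55)–(0.4368, -1.72458, 0.361412)  len=0.2495
  (v18,v21,v22) [-++] → (0.4368, -1.72458, 0.361412)–(0.4368, -1.4116, 0)  len=0.4781
  (v18,v22,v19) [-+-] → (0.4368, -1.4116, 0)–(0.4368, -1.50616, -0.109192)  len=0.1444
  (v19,v22,v23) [-++] → (0.4368, -1.50616, -0.109192)–(0.4368, -1.8879, -0.55)  len=0.5831
  (v19,v23,v16) [-+-] → (0.4368, -1.8879, -0.55)–(0.4368, -2.01463, -0.403662)  len=0.1936
  (v16,v23,v20) [-++] → (0.4368, -2.01463, -0.403662)–(0.4368, -2.3642, 0)  len=0.5340

Chained into 2 loop(s):
  loop 1: 8 segments, perimeter = 2.9103
  loop 2: 8 segments, perimeter = 2.9103
Total perimeter = 5.821

loops=2 perimeter=5.821


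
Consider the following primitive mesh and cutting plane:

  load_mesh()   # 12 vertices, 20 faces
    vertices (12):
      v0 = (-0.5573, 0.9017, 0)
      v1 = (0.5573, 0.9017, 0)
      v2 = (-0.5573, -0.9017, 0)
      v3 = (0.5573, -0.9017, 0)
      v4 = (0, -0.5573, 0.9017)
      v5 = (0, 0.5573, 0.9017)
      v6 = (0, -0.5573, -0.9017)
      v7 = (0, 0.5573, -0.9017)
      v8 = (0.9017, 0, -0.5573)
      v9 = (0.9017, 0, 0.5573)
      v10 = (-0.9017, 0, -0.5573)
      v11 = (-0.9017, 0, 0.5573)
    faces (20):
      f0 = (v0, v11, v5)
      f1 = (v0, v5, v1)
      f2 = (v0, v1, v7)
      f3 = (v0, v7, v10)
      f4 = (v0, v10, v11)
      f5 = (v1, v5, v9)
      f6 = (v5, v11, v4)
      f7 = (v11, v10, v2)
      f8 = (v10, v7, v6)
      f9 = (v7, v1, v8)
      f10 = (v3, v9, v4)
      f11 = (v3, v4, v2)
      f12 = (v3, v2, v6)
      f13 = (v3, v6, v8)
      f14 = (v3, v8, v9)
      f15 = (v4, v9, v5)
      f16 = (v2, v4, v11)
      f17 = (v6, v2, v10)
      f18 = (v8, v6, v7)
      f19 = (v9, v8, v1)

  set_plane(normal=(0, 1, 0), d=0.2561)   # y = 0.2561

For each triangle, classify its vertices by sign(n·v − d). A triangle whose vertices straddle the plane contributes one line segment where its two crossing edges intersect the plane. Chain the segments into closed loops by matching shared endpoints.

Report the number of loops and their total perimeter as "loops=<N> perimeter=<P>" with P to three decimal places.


Straddling triangles (10 of 20):
  (v0,v11,v5) [+-+] → (-0.803884, 0.2561, 0.399016)–(-0.487335, 0.2561, 0.715565)  len=0.4477
  (v0,v7,v10) [++-] → (-0.487335, 0.2561, -0.715565)–(-0.803884, 0.2561, -0.399016)  len=0.4477
  (v0,v10,v11) [+--] → (-0.803884, 0.2561, -0.399016)–(-0.803884, 0.2561, 0.399016)  len=0.7980
  (v1,v5,v9) [++-] → (0.487335, 0.2561, 0.715565)–(0.803884, 0.2561, 0.399016)  len=0.4477
  (v5,v11,v4) [+--] → (-0.487335, 0.2561, 0.715565)–(0, 0.2561, 0.9017)  len=0.5217
  (v10,v7,v6) [-+-] → (-0.487335, 0.2561, -0.715565)–(0, 0.2561, -0.9017)  len=0.5217
  (v7,v1,v8) [++-] → (0.803884, 0.2561, -0.399016)–(0.487335, 0.2561, -0.715565)  len=0.4477
  (v4,v9,v5) [--+] → (0.487335, 0.2561, 0.715565)–(0, 0.2561, 0.9017)  len=0.5217
  (v8,v6,v7) [--+] → (0, 0.2561, -0.9017)–(0.487335, 0.2561, -0.715565)  len=0.5217
  (v9,v8,v1) [--+] → (0.803884, 0.2561, -0.399016)–(0.803884, 0.2561, 0.399016)  len=0.7980

Chained into 1 loop(s):
  loop 1: 10 segments, perimeter = 5.4734
Total perimeter = 5.473

loops=1 perimeter=5.473


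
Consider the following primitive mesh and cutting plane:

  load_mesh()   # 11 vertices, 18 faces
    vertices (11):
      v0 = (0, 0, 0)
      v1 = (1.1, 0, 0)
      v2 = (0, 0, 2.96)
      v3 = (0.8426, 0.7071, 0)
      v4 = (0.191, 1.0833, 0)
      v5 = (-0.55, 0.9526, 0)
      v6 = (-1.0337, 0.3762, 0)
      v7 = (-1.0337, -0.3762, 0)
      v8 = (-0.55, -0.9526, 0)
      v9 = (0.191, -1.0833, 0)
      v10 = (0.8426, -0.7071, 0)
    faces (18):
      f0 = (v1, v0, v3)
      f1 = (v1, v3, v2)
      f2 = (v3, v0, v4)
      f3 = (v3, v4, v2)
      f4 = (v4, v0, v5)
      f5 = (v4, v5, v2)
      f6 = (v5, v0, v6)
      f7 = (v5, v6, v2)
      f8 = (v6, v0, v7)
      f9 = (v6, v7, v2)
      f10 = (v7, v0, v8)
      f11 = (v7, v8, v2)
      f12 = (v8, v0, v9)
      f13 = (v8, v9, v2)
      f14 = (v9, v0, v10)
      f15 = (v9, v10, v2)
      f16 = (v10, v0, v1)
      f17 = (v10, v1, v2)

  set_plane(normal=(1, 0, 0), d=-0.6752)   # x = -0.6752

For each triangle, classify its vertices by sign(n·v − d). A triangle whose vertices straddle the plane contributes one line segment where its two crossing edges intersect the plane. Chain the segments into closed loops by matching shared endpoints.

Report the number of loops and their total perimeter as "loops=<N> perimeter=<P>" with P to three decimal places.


Straddling triangles (6 of 18):
  (v5,v0,v6) [++-] → (-0.6752, 0.245729, 0)–(-0.6752, 0.803406, 0)  len=0.5577
  (v5,v6,v2) [+-+] → (-0.6752, 0.803406, 0)–(-0.6752, 0.245729, 1.02656)  len=1.1683
  (v6,v0,v7) [-+-] → (-0.6752, 0.245729, 0)–(-0.6752, -0.245729, 0)  len=0.4915
  (v6,v7,v2) [--+] → (-0.6752, -0.245729, 1.02656)–(-0.6752, 0.245729, 1.02656)  len=0.4915
  (v7,v0,v8) [-++] → (-0.6752, -0.245729, 0)–(-0.6752, -0.803406, 0)  len=0.5577
  (v7,v8,v2) [-++] → (-0.6752, -0.803406, 0)–(-0.6752, -0.245729, 1.02656)  len=1.1683

Chained into 1 loop(s):
  loop 1: 6 segments, perimeter = 4.4348
Total perimeter = 4.435

loops=1 perimeter=4.435


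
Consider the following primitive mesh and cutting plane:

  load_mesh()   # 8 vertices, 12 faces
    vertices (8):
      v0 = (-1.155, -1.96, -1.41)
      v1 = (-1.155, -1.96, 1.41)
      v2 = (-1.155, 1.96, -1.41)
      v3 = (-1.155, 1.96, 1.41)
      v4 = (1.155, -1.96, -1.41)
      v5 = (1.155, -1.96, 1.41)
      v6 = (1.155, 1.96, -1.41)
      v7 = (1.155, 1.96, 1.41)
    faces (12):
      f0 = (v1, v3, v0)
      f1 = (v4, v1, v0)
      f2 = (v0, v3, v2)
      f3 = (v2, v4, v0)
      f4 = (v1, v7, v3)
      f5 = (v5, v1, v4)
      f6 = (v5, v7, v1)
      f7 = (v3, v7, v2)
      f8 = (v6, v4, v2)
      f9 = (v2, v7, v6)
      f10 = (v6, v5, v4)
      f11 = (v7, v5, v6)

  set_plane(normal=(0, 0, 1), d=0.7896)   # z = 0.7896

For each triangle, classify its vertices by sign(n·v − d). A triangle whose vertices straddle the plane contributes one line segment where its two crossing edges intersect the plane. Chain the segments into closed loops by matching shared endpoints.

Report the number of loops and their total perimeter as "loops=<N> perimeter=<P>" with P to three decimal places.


loops=1 perimeter=12.460

Straddling triangles (8 of 12):
  (v1,v3,v0) [++-] → (-1.155, 1.0976, 0.7896)–(-1.155, -1.96, 0.7896)  len=3.0576
  (v4,v1,v0) [-+-] → (-0.6468, -1.96, 0.7896)–(-1.155, -1.96, 0.7896)  len=0.5082
  (v0,v3,v2) [-+-] → (-1.155, 1.0976, 0.7896)–(-1.155, 1.96, 0.7896)  len=0.8624
  (v5,v1,v4) [++-] → (-0.6468, -1.96, 0.7896)–(1.155, -1.96, 0.7896)  len=1.8018
  (v3,v7,v2) [++-] → (0.6468, 1.96, 0.7896)–(-1.155, 1.96, 0.7896)  len=1.8018
  (v2,v7,v6) [-+-] → (0.6468, 1.96, 0.7896)–(1.155, 1.96, 0.7896)  len=0.5082
  (v6,v5,v4) [-+-] → (1.155, -1.0976, 0.7896)–(1.155, -1.96, 0.7896)  len=0.8624
  (v7,v5,v6) [++-] → (1.155, -1.0976, 0.7896)–(1.155, 1.96, 0.7896)  len=3.0576

Chained into 1 loop(s):
  loop 1: 8 segments, perimeter = 12.4600
Total perimeter = 12.460


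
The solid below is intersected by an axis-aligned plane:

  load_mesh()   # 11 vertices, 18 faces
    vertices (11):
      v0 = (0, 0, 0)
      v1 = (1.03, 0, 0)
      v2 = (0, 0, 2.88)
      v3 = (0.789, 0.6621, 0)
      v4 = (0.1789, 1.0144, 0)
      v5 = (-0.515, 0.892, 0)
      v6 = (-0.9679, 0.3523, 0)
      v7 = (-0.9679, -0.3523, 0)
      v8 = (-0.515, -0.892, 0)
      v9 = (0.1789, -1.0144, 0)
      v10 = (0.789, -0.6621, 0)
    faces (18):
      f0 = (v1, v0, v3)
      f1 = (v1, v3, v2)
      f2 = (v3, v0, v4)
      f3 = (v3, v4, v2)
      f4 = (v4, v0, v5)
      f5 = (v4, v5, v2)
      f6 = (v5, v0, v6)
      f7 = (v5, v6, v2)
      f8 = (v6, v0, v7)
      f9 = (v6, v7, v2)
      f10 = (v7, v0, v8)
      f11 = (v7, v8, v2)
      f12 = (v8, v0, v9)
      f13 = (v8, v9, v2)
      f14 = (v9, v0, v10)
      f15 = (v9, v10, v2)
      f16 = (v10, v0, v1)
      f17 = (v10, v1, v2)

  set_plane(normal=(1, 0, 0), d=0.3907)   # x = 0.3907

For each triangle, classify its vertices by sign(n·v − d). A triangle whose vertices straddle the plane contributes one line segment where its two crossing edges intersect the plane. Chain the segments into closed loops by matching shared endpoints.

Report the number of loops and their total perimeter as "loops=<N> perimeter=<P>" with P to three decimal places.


Straddling triangles (8 of 18):
  (v1,v0,v3) [+-+] → (0.3907, 0, 0)–(0.3907, 0.327861, 0)  len=0.3279
  (v1,v3,v2) [++-] → (0.3907, 0.327861, 1.45387)–(0.3907, 0, 1.78756)  len=0.4678
  (v3,v0,v4) [+--] → (0.3907, 0.327861, 0)–(0.3907, 0.892097, 0)  len=0.5642
  (v3,v4,v2) [+--] → (0.3907, 0.892097, 0)–(0.3907, 0.327861, 1.45387)  len=1.5595
  (v9,v0,v10) [--+] → (0.3907, -0.327861, 0)–(0.3907, -0.892097, 0)  len=0.5642
  (v9,v10,v2) [-+-] → (0.3907, -0.892097, 0)–(0.3907, -0.327861, 1.45387)  len=1.5595
  (v10,v0,v1) [+-+] → (0.3907, -0.327861, 0)–(0.3907, 0, 0)  len=0.3279
  (v10,v1,v2) [++-] → (0.3907, 0, 1.78756)–(0.3907, -0.327861, 1.45387)  len=0.4678

Chained into 1 loop(s):
  loop 1: 8 segments, perimeter = 5.8388
Total perimeter = 5.839

loops=1 perimeter=5.839


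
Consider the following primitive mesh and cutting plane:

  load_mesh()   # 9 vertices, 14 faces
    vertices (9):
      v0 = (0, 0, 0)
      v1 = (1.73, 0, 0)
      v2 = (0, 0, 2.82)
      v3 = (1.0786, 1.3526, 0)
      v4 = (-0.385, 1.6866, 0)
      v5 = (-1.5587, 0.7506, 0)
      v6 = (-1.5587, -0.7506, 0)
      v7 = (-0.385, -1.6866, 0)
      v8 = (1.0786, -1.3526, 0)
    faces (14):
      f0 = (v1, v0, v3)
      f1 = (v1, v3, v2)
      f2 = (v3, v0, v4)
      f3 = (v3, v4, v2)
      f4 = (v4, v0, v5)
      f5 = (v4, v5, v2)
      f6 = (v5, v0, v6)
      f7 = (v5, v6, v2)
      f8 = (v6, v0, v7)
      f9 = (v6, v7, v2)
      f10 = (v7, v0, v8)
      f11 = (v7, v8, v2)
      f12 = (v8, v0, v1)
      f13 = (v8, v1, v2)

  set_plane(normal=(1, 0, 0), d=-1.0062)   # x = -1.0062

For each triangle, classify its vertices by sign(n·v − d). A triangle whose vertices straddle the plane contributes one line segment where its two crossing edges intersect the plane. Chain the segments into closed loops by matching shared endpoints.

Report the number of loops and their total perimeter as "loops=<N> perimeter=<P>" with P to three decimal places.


loops=1 perimeter=5.800

Straddling triangles (6 of 14):
  (v4,v0,v5) [++-] → (-1.0062, 0.484541, 0)–(-1.0062, 1.19121, 0)  len=0.7067
  (v4,v5,v2) [+-+] → (-1.0062, 1.19121, 0)–(-1.0062, 0.484541, 0.999583)  len=1.2241
  (v5,v0,v6) [-+-] → (-1.0062, 0.484541, 0)–(-1.0062, -0.484541, 0)  len=0.9691
  (v5,v6,v2) [--+] → (-1.0062, -0.484541, 0.999583)–(-1.0062, 0.484541, 0.999583)  len=0.9691
  (v6,v0,v7) [-++] → (-1.0062, -0.484541, 0)–(-1.0062, -1.19121, 0)  len=0.7067
  (v6,v7,v2) [-++] → (-1.0062, -1.19121, 0)–(-1.0062, -0.484541, 0.999583)  len=1.2241

Chained into 1 loop(s):
  loop 1: 6 segments, perimeter = 5.7998
Total perimeter = 5.800


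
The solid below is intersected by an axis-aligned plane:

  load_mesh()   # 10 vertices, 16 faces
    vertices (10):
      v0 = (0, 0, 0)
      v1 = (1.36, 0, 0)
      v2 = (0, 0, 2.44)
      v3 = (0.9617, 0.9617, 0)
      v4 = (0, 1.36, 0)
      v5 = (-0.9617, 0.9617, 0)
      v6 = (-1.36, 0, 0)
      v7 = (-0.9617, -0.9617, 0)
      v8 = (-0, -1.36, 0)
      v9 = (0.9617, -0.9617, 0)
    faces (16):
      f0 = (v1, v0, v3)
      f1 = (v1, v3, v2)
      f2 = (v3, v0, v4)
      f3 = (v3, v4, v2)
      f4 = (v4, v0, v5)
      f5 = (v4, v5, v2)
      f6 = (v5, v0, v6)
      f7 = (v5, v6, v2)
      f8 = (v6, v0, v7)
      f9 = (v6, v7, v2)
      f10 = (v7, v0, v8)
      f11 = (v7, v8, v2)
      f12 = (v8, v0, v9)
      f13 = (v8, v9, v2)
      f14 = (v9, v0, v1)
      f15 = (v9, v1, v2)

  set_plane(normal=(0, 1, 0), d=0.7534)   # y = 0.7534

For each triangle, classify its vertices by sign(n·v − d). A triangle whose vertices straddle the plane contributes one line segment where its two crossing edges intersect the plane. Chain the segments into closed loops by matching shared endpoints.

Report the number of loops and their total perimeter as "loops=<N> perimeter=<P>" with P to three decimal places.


loops=1 perimeter=5.183

Straddling triangles (8 of 16):
  (v1,v0,v3) [--+] → (0.7534, 0.7534, 0)–(1.04797, 0.7534, 0)  len=0.2946
  (v1,v3,v2) [-+-] → (1.04797, 0.7534, 0)–(0.7534, 0.7534, 0.528493)  len=0.6050
  (v3,v0,v4) [+-+] → (0.7534, 0.7534, 0)–(0, 0.7534, 0)  len=0.7534
  (v3,v4,v2) [++-] → (0, 0.7534, 1.08831)–(0.7534, 0.7534, 0.528493)  len=0.9386
  (v4,v0,v5) [+-+] → (0, 0.7534, 0)–(-0.7534, 0.7534, 0)  len=0.7534
  (v4,v5,v2) [++-] → (-0.7534, 0.7534, 0.528493)–(0, 0.7534, 1.08831)  len=0.9386
  (v5,v0,v6) [+--] → (-0.7534, 0.7534, 0)–(-1.04797, 0.7534, 0)  len=0.2946
  (v5,v6,v2) [+--] → (-1.04797, 0.7534, 0)–(-0.7534, 0.7534, 0.528493)  len=0.6050

Chained into 1 loop(s):
  loop 1: 8 segments, perimeter = 5.1833
Total perimeter = 5.183


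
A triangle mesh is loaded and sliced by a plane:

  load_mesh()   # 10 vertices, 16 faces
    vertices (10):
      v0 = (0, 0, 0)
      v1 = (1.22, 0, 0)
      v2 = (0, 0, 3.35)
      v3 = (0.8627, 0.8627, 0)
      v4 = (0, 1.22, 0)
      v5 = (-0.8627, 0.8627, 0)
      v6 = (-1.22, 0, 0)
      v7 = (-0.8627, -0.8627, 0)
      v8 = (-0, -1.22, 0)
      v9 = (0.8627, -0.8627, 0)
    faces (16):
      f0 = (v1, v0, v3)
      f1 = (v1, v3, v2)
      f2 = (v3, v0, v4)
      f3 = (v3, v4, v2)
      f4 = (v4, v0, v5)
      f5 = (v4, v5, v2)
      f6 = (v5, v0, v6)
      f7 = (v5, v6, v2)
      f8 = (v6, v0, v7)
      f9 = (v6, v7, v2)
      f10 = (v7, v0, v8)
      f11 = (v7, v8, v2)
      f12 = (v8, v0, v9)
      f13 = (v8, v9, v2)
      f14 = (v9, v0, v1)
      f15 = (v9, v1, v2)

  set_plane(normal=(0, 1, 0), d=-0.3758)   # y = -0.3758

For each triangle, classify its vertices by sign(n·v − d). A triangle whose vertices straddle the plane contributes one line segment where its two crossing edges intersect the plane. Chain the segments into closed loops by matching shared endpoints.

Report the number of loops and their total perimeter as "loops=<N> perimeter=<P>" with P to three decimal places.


Straddling triangles (8 of 16):
  (v6,v0,v7) [++-] → (-0.3758, -0.3758, 0)–(-1.06436, -0.3758, 0)  len=0.6886
  (v6,v7,v2) [+-+] → (-1.06436, -0.3758, 0)–(-0.3758, -0.3758, 1.89071)  len=2.0122
  (v7,v0,v8) [-+-] → (-0.3758, -0.3758, 0)–(0, -0.3758, 0)  len=0.3758
  (v7,v8,v2) [--+] → (0, -0.3758, 2.31809)–(-0.3758, -0.3758, 1.89071)  len=0.5691
  (v8,v0,v9) [-+-] → (0, -0.3758, 0)–(0.3758, -0.3758, 0)  len=0.3758
  (v8,v9,v2) [--+] → (0.3758, -0.3758, 1.89071)–(0, -0.3758, 2.31809)  len=0.5691
  (v9,v0,v1) [-++] → (0.3758, -0.3758, 0)–(1.06436, -0.3758, 0)  len=0.6886
  (v9,v1,v2) [-++] → (1.06436, -0.3758, 0)–(0.3758, -0.3758, 1.89071)  len=2.0122

Chained into 1 loop(s):
  loop 1: 8 segments, perimeter = 7.2913
Total perimeter = 7.291

loops=1 perimeter=7.291


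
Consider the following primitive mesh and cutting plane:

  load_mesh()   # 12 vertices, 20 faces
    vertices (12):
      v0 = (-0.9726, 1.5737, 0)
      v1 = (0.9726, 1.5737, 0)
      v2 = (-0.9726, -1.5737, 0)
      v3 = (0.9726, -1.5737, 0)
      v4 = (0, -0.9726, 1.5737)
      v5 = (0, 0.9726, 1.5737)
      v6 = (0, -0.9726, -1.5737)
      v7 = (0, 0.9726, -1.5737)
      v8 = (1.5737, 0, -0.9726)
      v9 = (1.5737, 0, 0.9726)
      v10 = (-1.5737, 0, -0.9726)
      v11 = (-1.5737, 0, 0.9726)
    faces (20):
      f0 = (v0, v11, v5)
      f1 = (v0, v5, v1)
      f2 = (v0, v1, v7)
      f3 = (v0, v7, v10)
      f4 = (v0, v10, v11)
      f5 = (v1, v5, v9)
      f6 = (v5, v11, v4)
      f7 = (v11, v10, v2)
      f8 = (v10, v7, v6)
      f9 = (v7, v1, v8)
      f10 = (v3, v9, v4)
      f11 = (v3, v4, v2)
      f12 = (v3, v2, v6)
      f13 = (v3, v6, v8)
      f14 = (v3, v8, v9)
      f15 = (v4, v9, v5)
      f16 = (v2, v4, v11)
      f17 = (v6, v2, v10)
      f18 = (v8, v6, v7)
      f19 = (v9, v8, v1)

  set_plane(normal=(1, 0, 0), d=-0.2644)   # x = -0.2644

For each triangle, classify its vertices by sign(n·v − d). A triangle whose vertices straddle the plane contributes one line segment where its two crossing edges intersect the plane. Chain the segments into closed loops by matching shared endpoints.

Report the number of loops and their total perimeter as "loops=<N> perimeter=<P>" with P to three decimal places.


Straddling triangles (10 of 20):
  (v0,v11,v5) [--+] → (-0.2644, 0.809192, 1.47271)–(-0.2644, 1.13601, 1.14589)  len=0.4622
  (v0,v5,v1) [-++] → (-0.2644, 1.13601, 1.14589)–(-0.2644, 1.5737, 0)  len=1.2266
  (v0,v1,v7) [-++] → (-0.2644, 1.5737, 0)–(-0.2644, 1.13601, -1.14589)  len=1.2266
  (v0,v7,v10) [-+-] → (-0.2644, 1.13601, -1.14589)–(-0.2644, 0.809192, -1.47271)  len=0.4622
  (v5,v11,v4) [+-+] → (-0.2644, 0.809192, 1.47271)–(-0.2644, -0.809192, 1.47271)  len=1.6184
  (v10,v7,v6) [-++] → (-0.2644, 0.809192, -1.47271)–(-0.2644, -0.809192, -1.47271)  len=1.6184
  (v3,v4,v2) [++-] → (-0.2644, -1.13601, 1.14589)–(-0.2644, -1.5737, 0)  len=1.2266
  (v3,v2,v6) [+-+] → (-0.2644, -1.5737, 0)–(-0.2644, -1.13601, -1.14589)  len=1.2266
  (v2,v4,v11) [-+-] → (-0.2644, -1.13601, 1.14589)–(-0.2644, -0.809192, 1.47271)  len=0.4622
  (v6,v2,v10) [+--] → (-0.2644, -1.13601, -1.14589)–(-0.2644, -0.809192, -1.47271)  len=0.4622

Chained into 1 loop(s):
  loop 1: 10 segments, perimeter = 9.9921
Total perimeter = 9.992

loops=1 perimeter=9.992


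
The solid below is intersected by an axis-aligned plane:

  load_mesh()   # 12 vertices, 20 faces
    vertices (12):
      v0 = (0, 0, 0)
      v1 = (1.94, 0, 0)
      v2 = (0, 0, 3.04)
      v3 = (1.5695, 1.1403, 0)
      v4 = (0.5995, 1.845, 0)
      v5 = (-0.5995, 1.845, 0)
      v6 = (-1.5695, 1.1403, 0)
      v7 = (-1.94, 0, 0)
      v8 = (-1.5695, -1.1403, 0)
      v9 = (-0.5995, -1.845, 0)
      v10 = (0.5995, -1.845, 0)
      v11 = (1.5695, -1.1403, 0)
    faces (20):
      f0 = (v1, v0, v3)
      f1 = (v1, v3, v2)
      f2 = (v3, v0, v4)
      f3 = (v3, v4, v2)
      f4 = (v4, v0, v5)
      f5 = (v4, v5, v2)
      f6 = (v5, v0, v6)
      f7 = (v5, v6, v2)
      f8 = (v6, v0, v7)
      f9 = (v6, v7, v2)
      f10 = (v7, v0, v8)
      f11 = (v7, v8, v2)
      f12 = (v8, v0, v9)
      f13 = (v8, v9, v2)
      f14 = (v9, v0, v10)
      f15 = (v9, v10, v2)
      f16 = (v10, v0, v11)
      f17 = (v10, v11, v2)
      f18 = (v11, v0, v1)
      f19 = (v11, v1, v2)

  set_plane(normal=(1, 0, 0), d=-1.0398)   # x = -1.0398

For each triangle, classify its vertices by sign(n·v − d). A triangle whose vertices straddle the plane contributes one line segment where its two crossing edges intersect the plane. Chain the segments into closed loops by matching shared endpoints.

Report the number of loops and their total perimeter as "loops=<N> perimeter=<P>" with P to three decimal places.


Straddling triangles (8 of 20):
  (v5,v0,v6) [++-] → (-1.0398, 0.755453, 0)–(-1.0398, 1.52512, 0)  len=0.7697
  (v5,v6,v2) [+-+] → (-1.0398, 1.52512, 0)–(-1.0398, 0.755453, 1.02599)  len=1.2826
  (v6,v0,v7) [-+-] → (-1.0398, 0.755453, 0)–(-1.0398, 0, 0)  len=0.7555
  (v6,v7,v2) [--+] → (-1.0398, 0, 1.41062)–(-1.0398, 0.755453, 1.02599)  len=0.8477
  (v7,v0,v8) [-+-] → (-1.0398, 0, 0)–(-1.0398, -0.755453, 0)  len=0.7555
  (v7,v8,v2) [--+] → (-1.0398, -0.755453, 1.02599)–(-1.0398, 0, 1.41062)  len=0.8477
  (v8,v0,v9) [-++] → (-1.0398, -0.755453, 0)–(-1.0398, -1.52512, 0)  len=0.7697
  (v8,v9,v2) [-++] → (-1.0398, -1.52512, 0)–(-1.0398, -0.755453, 1.02599)  len=1.2826

Chained into 1 loop(s):
  loop 1: 8 segments, perimeter = 7.3109
Total perimeter = 7.311

loops=1 perimeter=7.311


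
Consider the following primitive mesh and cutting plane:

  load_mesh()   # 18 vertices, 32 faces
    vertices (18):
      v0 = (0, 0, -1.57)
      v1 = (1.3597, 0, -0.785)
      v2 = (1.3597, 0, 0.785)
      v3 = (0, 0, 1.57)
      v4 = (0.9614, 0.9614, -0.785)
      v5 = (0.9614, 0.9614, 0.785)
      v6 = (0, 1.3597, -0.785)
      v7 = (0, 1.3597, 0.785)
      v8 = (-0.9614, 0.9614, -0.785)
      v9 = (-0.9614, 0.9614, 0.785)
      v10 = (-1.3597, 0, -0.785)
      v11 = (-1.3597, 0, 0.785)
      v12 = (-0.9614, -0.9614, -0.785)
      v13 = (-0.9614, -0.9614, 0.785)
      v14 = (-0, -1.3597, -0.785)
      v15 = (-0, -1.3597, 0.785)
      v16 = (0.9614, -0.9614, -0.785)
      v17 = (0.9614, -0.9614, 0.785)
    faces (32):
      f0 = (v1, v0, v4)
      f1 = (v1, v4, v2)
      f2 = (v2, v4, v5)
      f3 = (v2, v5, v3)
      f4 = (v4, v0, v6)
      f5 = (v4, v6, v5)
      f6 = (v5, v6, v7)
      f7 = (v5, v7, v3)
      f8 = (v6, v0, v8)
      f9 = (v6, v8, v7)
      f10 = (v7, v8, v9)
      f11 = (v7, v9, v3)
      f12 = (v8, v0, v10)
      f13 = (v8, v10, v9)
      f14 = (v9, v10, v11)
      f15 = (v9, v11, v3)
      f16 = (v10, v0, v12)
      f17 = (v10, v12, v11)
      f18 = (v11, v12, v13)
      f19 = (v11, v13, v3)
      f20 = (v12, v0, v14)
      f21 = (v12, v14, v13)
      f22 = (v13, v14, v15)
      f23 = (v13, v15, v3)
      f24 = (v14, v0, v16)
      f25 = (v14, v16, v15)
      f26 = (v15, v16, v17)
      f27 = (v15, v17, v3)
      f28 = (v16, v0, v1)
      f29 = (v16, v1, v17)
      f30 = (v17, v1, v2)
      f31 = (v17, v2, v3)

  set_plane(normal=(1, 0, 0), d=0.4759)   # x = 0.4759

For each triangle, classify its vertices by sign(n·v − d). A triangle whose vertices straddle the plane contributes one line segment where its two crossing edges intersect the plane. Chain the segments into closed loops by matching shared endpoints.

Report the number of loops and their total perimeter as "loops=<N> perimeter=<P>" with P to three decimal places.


loops=1 perimeter=8.269

Straddling triangles (12 of 32):
  (v1,v0,v4) [+-+] → (0.4759, 0, -1.29525)–(0.4759, 0.4759, -1.18142)  len=0.4893
  (v2,v5,v3) [++-] → (0.4759, 0.4759, 1.18142)–(0.4759, 0, 1.29525)  len=0.4893
  (v4,v0,v6) [+--] → (0.4759, 0.4759, -1.18142)–(0.4759, 1.16254, -0.785)  len=0.7929
  (v4,v6,v5) [+-+] → (0.4759, 1.16254, -0.785)–(0.4759, 1.16254, -0.00783857)  len=0.7772
  (v5,v6,v7) [+--] → (0.4759, 1.16254, -0.00783857)–(0.4759, 1.16254, 0.785)  len=0.7928
  (v5,v7,v3) [+--] → (0.4759, 1.16254, 0.785)–(0.4759, 0.4759, 1.18142)  len=0.7929
  (v14,v0,v16) [--+] → (0.4759, -0.4759, -1.18142)–(0.4759, -1.16254, -0.785)  len=0.7929
  (v14,v16,v15) [-+-] → (0.4759, -1.16254, -0.785)–(0.4759, -1.16254, 0.00783857)  len=0.7928
  (v15,v16,v17) [-++] → (0.4759, -1.16254, 0.00783857)–(0.4759, -1.16254, 0.785)  len=0.7772
  (v15,v17,v3) [-+-] → (0.4759, -1.16254, 0.785)–(0.4759, -0.4759, 1.18142)  len=0.7929
  (v16,v0,v1) [+-+] → (0.4759, -0.4759, -1.18142)–(0.4759, 0, -1.29525)  len=0.4893
  (v17,v2,v3) [++-] → (0.4759, 0, 1.29525)–(0.4759, -0.4759, 1.18142)  len=0.4893

Chained into 1 loop(s):
  loop 1: 12 segments, perimeter = 8.2687
Total perimeter = 8.269


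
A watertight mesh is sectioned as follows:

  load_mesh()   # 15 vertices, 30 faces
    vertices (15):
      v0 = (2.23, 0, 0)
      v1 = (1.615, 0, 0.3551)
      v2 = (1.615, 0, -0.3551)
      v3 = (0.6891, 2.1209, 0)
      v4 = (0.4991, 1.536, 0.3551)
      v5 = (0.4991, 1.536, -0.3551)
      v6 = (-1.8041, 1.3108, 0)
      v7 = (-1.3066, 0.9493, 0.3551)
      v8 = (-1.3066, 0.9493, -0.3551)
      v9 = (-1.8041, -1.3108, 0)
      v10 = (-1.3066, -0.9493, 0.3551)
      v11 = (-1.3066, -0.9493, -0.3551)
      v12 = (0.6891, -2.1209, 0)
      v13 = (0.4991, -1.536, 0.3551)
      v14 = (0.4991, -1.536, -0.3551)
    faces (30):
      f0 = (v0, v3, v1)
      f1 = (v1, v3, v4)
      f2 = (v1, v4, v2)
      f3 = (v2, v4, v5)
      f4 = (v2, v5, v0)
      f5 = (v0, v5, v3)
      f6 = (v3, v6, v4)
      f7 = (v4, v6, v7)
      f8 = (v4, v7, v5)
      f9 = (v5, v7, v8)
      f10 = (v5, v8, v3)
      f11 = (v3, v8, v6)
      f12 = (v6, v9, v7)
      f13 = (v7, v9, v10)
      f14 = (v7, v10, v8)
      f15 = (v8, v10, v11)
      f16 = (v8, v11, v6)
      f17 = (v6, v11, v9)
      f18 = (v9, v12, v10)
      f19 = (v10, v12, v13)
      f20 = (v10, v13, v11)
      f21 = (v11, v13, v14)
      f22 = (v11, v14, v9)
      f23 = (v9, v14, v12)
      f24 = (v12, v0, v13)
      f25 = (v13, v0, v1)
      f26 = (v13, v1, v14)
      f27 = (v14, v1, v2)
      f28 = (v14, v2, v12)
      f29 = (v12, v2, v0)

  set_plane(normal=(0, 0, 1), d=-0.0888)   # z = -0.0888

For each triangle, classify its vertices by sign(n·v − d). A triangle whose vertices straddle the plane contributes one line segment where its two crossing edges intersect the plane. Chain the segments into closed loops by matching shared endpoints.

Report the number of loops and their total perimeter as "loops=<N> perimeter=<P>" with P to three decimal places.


loops=2 perimeter=21.697

Straddling triangles (20 of 30):
  (v1,v4,v2) [++-] → (1.19658, 0.575946, -0.0888)–(1.615, 0, -0.0888)  len=0.7119
  (v2,v4,v5) [-+-] → (1.19658, 0.575946, -0.0888)–(0.4991, 1.536, -0.0888)  len=1.1867
  (v2,v5,v0) [--+] → (1.79715, 0.384108, -0.0888)–(2.07621, 0, -0.0888)  len=0.4748
  (v0,v5,v3) [+-+] → (1.79715, 0.384108, -0.0888)–(0.641587, 1.97463, -0.0888)  len=1.9660
  (v4,v7,v5) [++-] → (-0.177974, 1.31601, -0.0888)–(0.4991, 1.536, -0.0888)  len=0.7119
  (v5,v7,v8) [-+-] → (-0.177974, 1.31601, -0.0888)–(-1.3066, 0.9493, -0.0888)  len=1.1867
  (v5,v8,v3) [--+] → (0.190034, 1.82792, -0.0888)–(0.641587, 1.97463, -0.0888)  len=0.4748
  (v3,v8,v6) [+-+] → (0.190034, 1.82792, -0.0888)–(-1.67969, 1.2204, -0.0888)  len=1.9659
  (v7,v10,v8) [++-] → (-1.3066, 0.237392, -0.0888)–(-1.3066, 0.9493, -0.0888)  len=0.7119
  (v8,v10,v11) [-+-] → (-1.3066, 0.237392, -0.0888)–(-1.3066, -0.9493, -0.0888)  len=1.1867
  (v8,v11,v6) [--+] → (-1.67969, 0.745616, -0.0888)–(-1.67969, 1.2204, -0.0888)  len=0.4748
  (v6,v11,v9) [+-+] → (-1.67969, 0.745616, -0.0888)–(-1.67969, -1.2204, -0.0888)  len=1.9660
  (v10,v13,v11) [++-] → (-0.629526, -1.16929, -0.0888)–(-1.3066, -0.9493, -0.0888)  len=0.7119
  (v11,v13,v14) [-+-] → (-0.629526, -1.16929, -0.0888)–(0.4991, -1.536, -0.0888)  len=1.1867
  (v11,v14,v9) [--+] → (-1.22814, -1.36712, -0.0888)–(-1.67969, -1.2204, -0.0888)  len=0.4748
  (v9,v14,v12) [+-+] → (-1.22814, -1.36712, -0.0888)–(0.641587, -1.97463, -0.0888)  len=1.9659
  (v13,v1,v14) [++-] → (0.917523, -0.960054, -0.0888)–(0.4991, -1.536, -0.0888)  len=0.7119
  (v14,v1,v2) [-+-] → (0.917523, -0.960054, -0.0888)–(1.615, 0, -0.0888)  len=1.1867
  (v14,v2,v12) [--+] → (0.92064, -1.59053, -0.0888)–(0.641587, -1.97463, -0.0888)  len=0.4748
  (v12,v2,v0) [+-+] → (0.92064, -1.59053, -0.0888)–(2.07621, 0, -0.0888)  len=1.9660

Chained into 2 loop(s):
  loop 1: 10 segments, perimeter = 9.4930
  loop 2: 10 segments, perimeter = 12.2038
Total perimeter = 21.697


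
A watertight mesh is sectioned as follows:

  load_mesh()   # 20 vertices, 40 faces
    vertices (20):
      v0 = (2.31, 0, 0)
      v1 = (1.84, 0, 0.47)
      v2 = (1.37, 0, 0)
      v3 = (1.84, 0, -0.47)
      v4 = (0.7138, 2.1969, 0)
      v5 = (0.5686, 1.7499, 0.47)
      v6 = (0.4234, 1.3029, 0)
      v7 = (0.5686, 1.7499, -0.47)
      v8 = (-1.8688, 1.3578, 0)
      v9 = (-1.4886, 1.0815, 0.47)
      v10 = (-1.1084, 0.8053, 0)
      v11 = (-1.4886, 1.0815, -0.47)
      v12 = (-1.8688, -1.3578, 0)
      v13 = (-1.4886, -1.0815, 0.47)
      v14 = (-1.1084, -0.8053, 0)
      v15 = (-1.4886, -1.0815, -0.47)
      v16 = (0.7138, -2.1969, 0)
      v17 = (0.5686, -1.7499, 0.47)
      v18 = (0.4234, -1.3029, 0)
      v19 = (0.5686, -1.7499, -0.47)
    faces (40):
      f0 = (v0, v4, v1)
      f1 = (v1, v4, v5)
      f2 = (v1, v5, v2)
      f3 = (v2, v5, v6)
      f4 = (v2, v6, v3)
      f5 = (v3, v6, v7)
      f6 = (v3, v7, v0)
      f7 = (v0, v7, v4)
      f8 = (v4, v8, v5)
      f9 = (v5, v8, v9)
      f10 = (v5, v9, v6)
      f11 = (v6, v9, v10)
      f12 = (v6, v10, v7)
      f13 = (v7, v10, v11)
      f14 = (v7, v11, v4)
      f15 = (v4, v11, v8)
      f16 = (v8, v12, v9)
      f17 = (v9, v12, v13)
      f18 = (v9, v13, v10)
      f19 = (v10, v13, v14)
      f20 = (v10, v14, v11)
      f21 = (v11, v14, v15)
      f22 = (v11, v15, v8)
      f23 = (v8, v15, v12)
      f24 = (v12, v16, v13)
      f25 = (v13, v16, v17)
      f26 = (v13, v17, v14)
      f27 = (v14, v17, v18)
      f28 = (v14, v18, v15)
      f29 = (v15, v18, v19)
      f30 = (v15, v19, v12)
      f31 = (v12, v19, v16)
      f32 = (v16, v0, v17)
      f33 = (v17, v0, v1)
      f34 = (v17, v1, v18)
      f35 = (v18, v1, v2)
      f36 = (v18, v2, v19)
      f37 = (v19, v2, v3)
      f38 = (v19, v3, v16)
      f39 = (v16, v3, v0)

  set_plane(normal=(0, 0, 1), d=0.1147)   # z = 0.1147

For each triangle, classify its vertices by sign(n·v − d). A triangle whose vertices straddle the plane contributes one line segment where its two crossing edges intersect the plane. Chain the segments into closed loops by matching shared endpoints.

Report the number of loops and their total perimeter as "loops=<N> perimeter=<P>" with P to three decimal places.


Straddling triangles (20 of 40):
  (v0,v4,v1) [--+] → (0.988641, 1.66076, 0.1147)–(2.1953, 0, 0.1147)  len=2.0528
  (v1,v4,v5) [+-+] → (0.988641, 1.66076, 0.1147)–(0.678365, 2.08781, 0.1147)  len=0.5279
  (v1,v5,v2) [++-] → (1.17442, 0.42705, 0.1147)–(1.4847, 0, 0.1147)  len=0.5279
  (v2,v5,v6) [-+-] → (1.17442, 0.42705, 0.1147)–(0.458835, 1.41199, 0.1147)  len=1.2174
  (v4,v8,v5) [--+] → (-1.27397, 1.45349, 0.1147)–(0.678365, 2.08781, 0.1147)  len=2.0528
  (v5,v8,v9) [+-+] → (-1.27397, 1.45349, 0.1147)–(-1.77602, 1.29037, 0.1147)  len=0.5279
  (v5,v9,v6) [++-] → (-0.0432094, 1.24887, 0.1147)–(0.458835, 1.41199, 0.1147)  len=0.5279
  (v6,v9,v10) [-+-] → (-0.0432094, 1.24887, 0.1147)–(-1.20118, 0.872705, 0.1147)  len=1.2175
  (v8,v12,v9) [--+] → (-1.77602, -0.762507, 0.1147)–(-1.77602, 1.29037, 0.1147)  len=2.0529
  (v9,v12,v13) [+-+] → (-1.77602, -0.762507, 0.1147)–(-1.77602, -1.29037, 0.1147)  len=0.5279
  (v9,v13,v10) [++-] → (-1.20118, 0.344841, 0.1147)–(-1.20118, 0.872705, 0.1147)  len=0.5279
  (v10,v13,v14) [-+-] → (-1.20118, 0.344841, 0.1147)–(-1.20118, -0.872705, 0.1147)  len=1.2175
  (v12,v16,v13) [--+] → (0.176321, -1.92469, 0.1147)–(-1.77602, -1.29037, 0.1147)  len=2.0528
  (v13,v16,v17) [+-+] → (0.176321, -1.92469, 0.1147)–(0.678365, -2.08781, 0.1147)  len=0.5279
  (v13,v17,v14) [++-] → (-0.699141, -1.03582, 0.1147)–(-1.20118, -0.872705, 0.1147)  len=0.5279
  (v14,v17,v18) [-+-] → (-0.699141, -1.03582, 0.1147)–(0.458835, -1.41199, 0.1147)  len=1.2175
  (v16,v0,v17) [--+] → (1.88502, -0.42705, 0.1147)–(0.678365, -2.08781, 0.1147)  len=2.0528
  (v17,v0,v1) [+-+] → (1.88502, -0.42705, 0.1147)–(2.1953, 0, 0.1147)  len=0.5279
  (v17,v1,v18) [++-] → (0.769111, -0.984937, 0.1147)–(0.458835, -1.41199, 0.1147)  len=0.5279
  (v18,v1,v2) [-+-] → (0.769111, -0.984937, 0.1147)–(1.4847, 0, 0.1147)  len=1.2174

Chained into 2 loop(s):
  loop 1: 10 segments, perimeter = 12.9035
  loop 2: 10 segments, perimeter = 8.7269
Total perimeter = 21.630

loops=2 perimeter=21.630


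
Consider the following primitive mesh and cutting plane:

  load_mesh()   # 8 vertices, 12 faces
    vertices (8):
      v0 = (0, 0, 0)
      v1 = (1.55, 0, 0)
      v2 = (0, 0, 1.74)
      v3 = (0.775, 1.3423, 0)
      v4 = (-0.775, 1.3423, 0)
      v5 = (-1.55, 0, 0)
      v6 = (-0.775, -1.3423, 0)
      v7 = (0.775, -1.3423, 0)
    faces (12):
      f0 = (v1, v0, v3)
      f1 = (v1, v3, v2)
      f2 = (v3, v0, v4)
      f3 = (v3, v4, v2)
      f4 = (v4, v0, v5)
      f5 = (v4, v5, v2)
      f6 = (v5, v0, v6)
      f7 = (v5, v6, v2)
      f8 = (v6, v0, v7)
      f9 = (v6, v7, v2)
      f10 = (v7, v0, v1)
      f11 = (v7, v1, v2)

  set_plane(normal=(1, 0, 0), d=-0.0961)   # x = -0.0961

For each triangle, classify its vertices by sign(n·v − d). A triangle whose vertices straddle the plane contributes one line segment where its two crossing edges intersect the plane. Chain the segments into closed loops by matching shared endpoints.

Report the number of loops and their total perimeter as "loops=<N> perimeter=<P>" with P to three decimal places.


loops=1 perimeter=6.931

Straddling triangles (8 of 12):
  (v3,v0,v4) [++-] → (-0.0961, 0.166445, 0)–(-0.0961, 1.3423, 0)  len=1.1759
  (v3,v4,v2) [+-+] → (-0.0961, 1.3423, 0)–(-0.0961, 0.166445, 1.52424)  len=1.9251
  (v4,v0,v5) [-+-] → (-0.0961, 0.166445, 0)–(-0.0961, 0, 0)  len=0.1664
  (v4,v5,v2) [--+] → (-0.0961, 0, 1.63212)–(-0.0961, 0.166445, 1.52424)  len=0.1983
  (v5,v0,v6) [-+-] → (-0.0961, 0, 0)–(-0.0961, -0.166445, 0)  len=0.1664
  (v5,v6,v2) [--+] → (-0.0961, -0.166445, 1.52424)–(-0.0961, 0, 1.63212)  len=0.1983
  (v6,v0,v7) [-++] → (-0.0961, -0.166445, 0)–(-0.0961, -1.3423, 0)  len=1.1759
  (v6,v7,v2) [-++] → (-0.0961, -1.3423, 0)–(-0.0961, -0.166445, 1.52424)  len=1.9251

Chained into 1 loop(s):
  loop 1: 8 segments, perimeter = 6.9315
Total perimeter = 6.931


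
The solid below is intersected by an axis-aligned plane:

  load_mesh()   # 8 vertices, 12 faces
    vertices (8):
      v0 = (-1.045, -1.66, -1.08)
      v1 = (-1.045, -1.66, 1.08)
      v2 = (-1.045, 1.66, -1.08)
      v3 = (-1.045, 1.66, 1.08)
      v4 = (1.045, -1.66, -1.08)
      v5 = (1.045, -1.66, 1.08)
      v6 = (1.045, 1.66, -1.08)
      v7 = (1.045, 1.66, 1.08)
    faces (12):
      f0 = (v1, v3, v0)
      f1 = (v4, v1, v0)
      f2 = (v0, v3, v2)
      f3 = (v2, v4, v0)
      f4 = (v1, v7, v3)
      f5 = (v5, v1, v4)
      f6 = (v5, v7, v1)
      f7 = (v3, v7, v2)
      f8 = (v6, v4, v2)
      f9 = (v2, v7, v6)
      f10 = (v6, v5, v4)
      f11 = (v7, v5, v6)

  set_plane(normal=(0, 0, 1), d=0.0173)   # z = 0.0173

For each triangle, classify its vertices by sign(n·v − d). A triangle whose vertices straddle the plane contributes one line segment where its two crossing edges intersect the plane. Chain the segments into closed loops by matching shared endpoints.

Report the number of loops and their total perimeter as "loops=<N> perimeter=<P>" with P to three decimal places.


loops=1 perimeter=10.820

Straddling triangles (8 of 12):
  (v1,v3,v0) [++-] → (-1.045, 0.0265907, 0.0173)–(-1.045, -1.66, 0.0173)  len=1.6866
  (v4,v1,v0) [-+-] → (-0.0167394, -1.66, 0.0173)–(-1.045, -1.66, 0.0173)  len=1.0283
  (v0,v3,v2) [-+-] → (-1.045, 0.0265907, 0.0173)–(-1.045, 1.66, 0.0173)  len=1.6334
  (v5,v1,v4) [++-] → (-0.0167394, -1.66, 0.0173)–(1.045, -1.66, 0.0173)  len=1.0617
  (v3,v7,v2) [++-] → (0.0167394, 1.66, 0.0173)–(-1.045, 1.66, 0.0173)  len=1.0617
  (v2,v7,v6) [-+-] → (0.0167394, 1.66, 0.0173)–(1.045, 1.66, 0.0173)  len=1.0283
  (v6,v5,v4) [-+-] → (1.045, -0.0265907, 0.0173)–(1.045, -1.66, 0.0173)  len=1.6334
  (v7,v5,v6) [++-] → (1.045, -0.0265907, 0.0173)–(1.045, 1.66, 0.0173)  len=1.6866

Chained into 1 loop(s):
  loop 1: 8 segments, perimeter = 10.8200
Total perimeter = 10.820
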